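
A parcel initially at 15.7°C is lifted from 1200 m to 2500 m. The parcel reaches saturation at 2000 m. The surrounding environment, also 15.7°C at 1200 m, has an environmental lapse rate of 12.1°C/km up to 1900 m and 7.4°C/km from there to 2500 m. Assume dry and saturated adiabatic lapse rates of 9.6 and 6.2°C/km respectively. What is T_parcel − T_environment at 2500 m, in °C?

Parcel:
  From 1200 m to 2000 m (dry): cools by 9.6 × 0.8 = 7.68°C, giving 8.02°C.
  From 2000 m to 2500 m (saturated): cools by 6.2 × 0.5 = 3.1°C, giving 4.92°C.
Environment:
  From 1200 m to 1900 m (environment, lower layer): cools by 12.1 × 0.7 = 8.47°C, giving 7.23°C.
  From 1900 m to 2500 m (environment, upper layer): cools by 7.4 × 0.6 = 4.44°C, giving 2.79°C.
T_parcel − T_env = 4.92 − 2.79 = +2.13°C

+2.13°C (parcel warmer than environment)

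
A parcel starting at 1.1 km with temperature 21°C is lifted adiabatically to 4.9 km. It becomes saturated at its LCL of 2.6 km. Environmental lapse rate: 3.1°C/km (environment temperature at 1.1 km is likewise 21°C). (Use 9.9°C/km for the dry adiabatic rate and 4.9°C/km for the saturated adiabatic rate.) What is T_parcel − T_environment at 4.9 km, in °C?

-14.34°C (parcel cooler than environment)

Parcel:
  1100–2600 m, dry: Δz = 1.5 km ⇒ ΔT = -14.85°C; T = 6.15°C
  2600–4900 m, saturated: Δz = 2.3 km ⇒ ΔT = -11.27°C; T = -5.12°C
Environment:
  1100–4900 m, environment: Δz = 3.8 km ⇒ ΔT = -11.78°C; T = 9.22°C
T_parcel − T_env = -5.12 − 9.22 = -14.34°C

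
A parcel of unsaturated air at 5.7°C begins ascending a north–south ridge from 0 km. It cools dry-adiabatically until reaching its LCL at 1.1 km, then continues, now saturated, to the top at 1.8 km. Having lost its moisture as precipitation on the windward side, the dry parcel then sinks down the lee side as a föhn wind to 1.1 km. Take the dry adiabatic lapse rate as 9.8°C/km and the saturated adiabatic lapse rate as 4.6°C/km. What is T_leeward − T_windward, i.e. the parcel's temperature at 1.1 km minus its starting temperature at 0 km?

0–1100 m, dry: Δz = 1.1 km ⇒ ΔT = -10.78°C; T = -5.08°C
1100–1800 m, saturated: Δz = 0.7 km ⇒ ΔT = -3.22°C; T = -8.3°C
1800–1100 m, dry descent: Δz = 0.7 km ⇒ ΔT = +6.86°C; T = -1.44°C
Net change vs windward start: -1.44 − 5.7 = -7.14°C

-7.14°C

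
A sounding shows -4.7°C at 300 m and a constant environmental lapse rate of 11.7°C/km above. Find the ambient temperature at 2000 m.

-24.59°C

300 → 2000 m (environmental, 11.7°C/km): ΔT = -11.7 × 1.7 = -19.89°C → T = -24.59°C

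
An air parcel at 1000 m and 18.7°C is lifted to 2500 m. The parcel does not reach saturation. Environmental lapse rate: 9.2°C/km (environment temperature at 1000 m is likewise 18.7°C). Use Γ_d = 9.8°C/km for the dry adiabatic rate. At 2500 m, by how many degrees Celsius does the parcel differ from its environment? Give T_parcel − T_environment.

-0.9°C (parcel cooler than environment)

Parcel:
  1000 → 2500 m (dry, 9.8°C/km): ΔT = -9.8 × 1.5 = -14.7°C → T = 4°C
Environment:
  1000 → 2500 m (environment, 9.2°C/km): ΔT = -9.2 × 1.5 = -13.8°C → T = 4.9°C
T_parcel − T_env = 4 − 4.9 = -0.9°C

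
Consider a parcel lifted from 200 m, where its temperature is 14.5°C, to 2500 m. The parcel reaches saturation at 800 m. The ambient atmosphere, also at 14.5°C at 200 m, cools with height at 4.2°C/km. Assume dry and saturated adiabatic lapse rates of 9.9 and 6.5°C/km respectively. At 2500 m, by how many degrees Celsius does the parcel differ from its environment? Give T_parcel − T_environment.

-7.33°C (parcel cooler than environment)

Parcel:
  200–800 m, dry: Δz = 0.6 km ⇒ ΔT = -5.94°C; T = 8.56°C
  800–2500 m, saturated: Δz = 1.7 km ⇒ ΔT = -11.05°C; T = -2.49°C
Environment:
  200–2500 m, environment: Δz = 2.3 km ⇒ ΔT = -9.66°C; T = 4.84°C
T_parcel − T_env = -2.49 − 4.84 = -7.33°C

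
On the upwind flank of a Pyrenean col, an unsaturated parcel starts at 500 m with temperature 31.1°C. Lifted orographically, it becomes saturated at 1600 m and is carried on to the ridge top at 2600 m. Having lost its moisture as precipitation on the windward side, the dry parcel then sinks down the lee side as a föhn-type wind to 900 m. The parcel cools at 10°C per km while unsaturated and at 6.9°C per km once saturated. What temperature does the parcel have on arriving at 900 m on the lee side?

500–1600 m, dry: Δz = 1.1 km ⇒ ΔT = -11°C; T = 20.1°C
1600–2600 m, saturated: Δz = 1 km ⇒ ΔT = -6.9°C; T = 13.2°C
2600–900 m, dry descent: Δz = 1.7 km ⇒ ΔT = +17°C; T = 30.2°C

30.2°C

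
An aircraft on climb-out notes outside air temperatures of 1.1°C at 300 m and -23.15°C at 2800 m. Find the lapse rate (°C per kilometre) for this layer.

9.7°C/km

Γ = −ΔT/Δz = (1.1 − (-23.15)) / (2800 − 300) m
  = 24.25°C / 2.5 km = 9.7°C/km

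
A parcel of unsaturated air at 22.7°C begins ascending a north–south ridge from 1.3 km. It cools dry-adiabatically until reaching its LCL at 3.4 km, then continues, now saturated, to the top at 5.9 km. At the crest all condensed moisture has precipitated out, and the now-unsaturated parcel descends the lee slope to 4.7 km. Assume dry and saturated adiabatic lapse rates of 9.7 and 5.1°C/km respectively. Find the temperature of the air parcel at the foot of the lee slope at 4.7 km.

1.22°C

From 1300 m to 3400 m (dry): cools by 9.7 × 2.1 = 20.37°C, giving 2.33°C.
From 3400 m to 5900 m (saturated): cools by 5.1 × 2.5 = 12.75°C, giving -10.42°C.
From 5900 m to 4700 m (dry descent): warms by 9.7 × 1.2 = 11.64°C, giving 1.22°C.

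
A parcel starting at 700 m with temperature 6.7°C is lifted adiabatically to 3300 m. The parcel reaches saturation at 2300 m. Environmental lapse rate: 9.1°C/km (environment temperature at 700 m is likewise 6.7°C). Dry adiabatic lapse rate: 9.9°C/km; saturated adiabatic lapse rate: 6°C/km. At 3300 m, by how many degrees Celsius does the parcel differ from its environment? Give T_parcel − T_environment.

+1.82°C (parcel warmer than environment)

Parcel:
  700 → 2300 m (dry, 9.9°C/km): ΔT = -9.9 × 1.6 = -15.84°C → T = -9.14°C
  2300 → 3300 m (saturated, 6°C/km): ΔT = -6 × 1 = -6°C → T = -15.14°C
Environment:
  700 → 3300 m (environment, 9.1°C/km): ΔT = -9.1 × 2.6 = -23.66°C → T = -16.96°C
T_parcel − T_env = -15.14 − (-16.96) = +1.82°C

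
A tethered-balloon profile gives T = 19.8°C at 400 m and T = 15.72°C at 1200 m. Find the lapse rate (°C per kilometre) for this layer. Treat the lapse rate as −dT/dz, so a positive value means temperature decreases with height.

Γ = −ΔT/Δz = (19.8 − 15.72) / (1200 − 400) m
  = 4.08°C / 0.8 km = 5.1°C/km

5.1°C/km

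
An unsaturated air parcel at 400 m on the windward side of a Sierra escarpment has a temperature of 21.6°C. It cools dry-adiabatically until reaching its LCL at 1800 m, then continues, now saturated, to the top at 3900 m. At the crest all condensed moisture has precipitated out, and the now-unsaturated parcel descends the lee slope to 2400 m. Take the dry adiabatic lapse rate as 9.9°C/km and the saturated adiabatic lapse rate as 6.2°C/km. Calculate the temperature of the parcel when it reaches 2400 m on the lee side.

From 400 m to 1800 m (dry): cools by 9.9 × 1.4 = 13.86°C, giving 7.74°C.
From 1800 m to 3900 m (saturated): cools by 6.2 × 2.1 = 13.02°C, giving -5.28°C.
From 3900 m to 2400 m (dry descent): warms by 9.9 × 1.5 = 14.85°C, giving 9.57°C.

9.57°C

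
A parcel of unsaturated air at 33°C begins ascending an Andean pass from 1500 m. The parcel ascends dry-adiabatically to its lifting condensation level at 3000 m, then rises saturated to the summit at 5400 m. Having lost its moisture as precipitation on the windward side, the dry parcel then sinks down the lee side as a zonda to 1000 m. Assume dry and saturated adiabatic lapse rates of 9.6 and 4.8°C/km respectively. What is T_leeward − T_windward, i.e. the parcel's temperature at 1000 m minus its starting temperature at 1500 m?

+16.32°C

1500 → 3000 m (dry, 9.6°C/km): ΔT = -9.6 × 1.5 = -14.4°C → T = 18.6°C
3000 → 5400 m (saturated, 4.8°C/km): ΔT = -4.8 × 2.4 = -11.52°C → T = 7.08°C
5400 → 1000 m (dry descent, 9.6°C/km): ΔT = +9.6 × 4.4 = +42.24°C → T = 49.32°C
Net change vs windward start: 49.32 − 33 = +16.32°C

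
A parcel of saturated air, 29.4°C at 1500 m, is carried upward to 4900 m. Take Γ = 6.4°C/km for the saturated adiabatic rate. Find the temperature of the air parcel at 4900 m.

7.64°C

From 1500 m to 4900 m (saturated adiabatic): cools by 6.4 × 3.4 = 21.76°C, giving 7.64°C.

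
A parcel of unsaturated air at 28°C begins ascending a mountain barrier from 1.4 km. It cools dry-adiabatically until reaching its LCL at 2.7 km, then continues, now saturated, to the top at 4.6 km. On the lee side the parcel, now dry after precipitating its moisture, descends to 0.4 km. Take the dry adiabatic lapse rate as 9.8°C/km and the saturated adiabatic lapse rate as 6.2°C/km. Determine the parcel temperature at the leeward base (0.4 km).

1400–2700 m, dry: Δz = 1.3 km ⇒ ΔT = -12.74°C; T = 15.26°C
2700–4600 m, saturated: Δz = 1.9 km ⇒ ΔT = -11.78°C; T = 3.48°C
4600–400 m, dry descent: Δz = 4.2 km ⇒ ΔT = +41.16°C; T = 44.64°C

44.64°C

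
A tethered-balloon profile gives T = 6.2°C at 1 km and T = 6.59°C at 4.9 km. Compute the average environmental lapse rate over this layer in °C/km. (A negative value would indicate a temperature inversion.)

Γ = −ΔT/Δz = (6.2 − 6.59) / (4900 − 1000) m
  = -0.39°C / 3.9 km = -0.1°C/km

-0.1°C/km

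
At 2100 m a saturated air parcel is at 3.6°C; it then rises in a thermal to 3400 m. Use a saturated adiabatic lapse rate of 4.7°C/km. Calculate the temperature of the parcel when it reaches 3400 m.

-2.51°C

From 2100 m to 3400 m (saturated adiabatic): cools by 4.7 × 1.3 = 6.11°C, giving -2.51°C.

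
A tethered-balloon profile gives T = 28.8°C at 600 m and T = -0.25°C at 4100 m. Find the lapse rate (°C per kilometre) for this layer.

Γ = −ΔT/Δz = (28.8 − (-0.25)) / (4100 − 600) m
  = 29.05°C / 3.5 km = 8.3°C/km

8.3°C/km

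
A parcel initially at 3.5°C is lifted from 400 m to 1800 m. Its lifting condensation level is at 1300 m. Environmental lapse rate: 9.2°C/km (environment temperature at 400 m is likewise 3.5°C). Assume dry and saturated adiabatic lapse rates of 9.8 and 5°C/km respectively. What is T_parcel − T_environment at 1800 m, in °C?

Parcel:
  From 400 m to 1300 m (dry): cools by 9.8 × 0.9 = 8.82°C, giving -5.32°C.
  From 1300 m to 1800 m (saturated): cools by 5 × 0.5 = 2.5°C, giving -7.82°C.
Environment:
  From 400 m to 1800 m (environment): cools by 9.2 × 1.4 = 12.88°C, giving -9.38°C.
T_parcel − T_env = -7.82 − (-9.38) = +1.56°C

+1.56°C (parcel warmer than environment)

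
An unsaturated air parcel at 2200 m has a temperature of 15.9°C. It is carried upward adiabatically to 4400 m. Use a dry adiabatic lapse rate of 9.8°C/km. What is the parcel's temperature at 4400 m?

-5.66°C

2200–4400 m, dry adiabatic: Δz = 2.2 km ⇒ ΔT = -21.56°C; T = -5.66°C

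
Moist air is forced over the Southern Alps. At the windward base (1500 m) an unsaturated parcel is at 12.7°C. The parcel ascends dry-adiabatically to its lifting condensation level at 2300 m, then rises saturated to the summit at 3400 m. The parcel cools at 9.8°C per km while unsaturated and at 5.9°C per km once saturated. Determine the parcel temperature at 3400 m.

-1.63°C

Dry to 2300 m: -9.8 × 0.8 km = -7.84°C, so T = 4.86°C.
Saturated to 3400 m: -5.9 × 1.1 km = -6.49°C, so T = -1.63°C.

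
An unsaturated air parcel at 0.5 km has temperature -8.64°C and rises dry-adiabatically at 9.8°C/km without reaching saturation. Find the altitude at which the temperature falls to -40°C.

Height above start = (-8.64 − (-40)) / 9.8 = 3.2 km
Altitude = 500 m + 3200 m = 3700 m

3.7 km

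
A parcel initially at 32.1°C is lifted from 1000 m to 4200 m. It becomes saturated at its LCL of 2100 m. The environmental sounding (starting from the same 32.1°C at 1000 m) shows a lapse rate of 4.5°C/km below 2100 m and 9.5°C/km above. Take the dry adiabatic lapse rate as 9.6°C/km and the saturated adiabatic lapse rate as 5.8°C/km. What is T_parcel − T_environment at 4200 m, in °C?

+2.16°C (parcel warmer than environment)

Parcel:
  1000 → 2100 m (dry, 9.6°C/km): ΔT = -9.6 × 1.1 = -10.56°C → T = 21.54°C
  2100 → 4200 m (saturated, 5.8°C/km): ΔT = -5.8 × 2.1 = -12.18°C → T = 9.36°C
Environment:
  1000 → 2100 m (environment, lower layer, 4.5°C/km): ΔT = -4.5 × 1.1 = -4.95°C → T = 27.15°C
  2100 → 4200 m (environment, upper layer, 9.5°C/km): ΔT = -9.5 × 2.1 = -19.95°C → T = 7.2°C
T_parcel − T_env = 9.36 − 7.2 = +2.16°C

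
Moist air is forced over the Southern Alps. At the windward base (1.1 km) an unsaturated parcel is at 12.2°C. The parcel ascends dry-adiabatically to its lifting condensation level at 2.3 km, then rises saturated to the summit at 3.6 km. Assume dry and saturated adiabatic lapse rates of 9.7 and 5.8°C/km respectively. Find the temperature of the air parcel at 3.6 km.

1100–2300 m, dry: Δz = 1.2 km ⇒ ΔT = -11.64°C; T = 0.56°C
2300–3600 m, saturated: Δz = 1.3 km ⇒ ΔT = -7.54°C; T = -6.98°C

-6.98°C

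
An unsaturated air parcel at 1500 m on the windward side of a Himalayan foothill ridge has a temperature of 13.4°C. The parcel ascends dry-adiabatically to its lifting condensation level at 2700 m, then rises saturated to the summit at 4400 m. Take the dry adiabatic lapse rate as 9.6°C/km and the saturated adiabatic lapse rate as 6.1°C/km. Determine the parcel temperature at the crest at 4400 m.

1500 → 2700 m (dry, 9.6°C/km): ΔT = -9.6 × 1.2 = -11.52°C → T = 1.88°C
2700 → 4400 m (saturated, 6.1°C/km): ΔT = -6.1 × 1.7 = -10.37°C → T = -8.49°C

-8.49°C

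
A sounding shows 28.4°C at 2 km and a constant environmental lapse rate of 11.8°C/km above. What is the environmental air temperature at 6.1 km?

2000 → 6100 m (environmental, 11.8°C/km): ΔT = -11.8 × 4.1 = -48.38°C → T = -19.98°C

-19.98°C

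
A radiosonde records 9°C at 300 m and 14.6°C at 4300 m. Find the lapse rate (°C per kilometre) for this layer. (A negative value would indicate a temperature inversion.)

Γ = −ΔT/Δz = (9 − 14.6) / (4300 − 300) m
  = -5.6°C / 4 km = -1.4°C/km

-1.4°C/km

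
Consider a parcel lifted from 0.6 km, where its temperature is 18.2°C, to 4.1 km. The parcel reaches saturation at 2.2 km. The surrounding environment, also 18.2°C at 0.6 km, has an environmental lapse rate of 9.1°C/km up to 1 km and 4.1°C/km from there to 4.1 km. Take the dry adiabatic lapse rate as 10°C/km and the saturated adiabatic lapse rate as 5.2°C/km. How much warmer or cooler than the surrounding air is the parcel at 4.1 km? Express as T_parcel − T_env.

Parcel:
  600–2200 m, dry: Δz = 1.6 km ⇒ ΔT = -16°C; T = 2.2°C
  2200–4100 m, saturated: Δz = 1.9 km ⇒ ΔT = -9.88°C; T = -7.68°C
Environment:
  600–1000 m, environment, lower layer: Δz = 0.4 km ⇒ ΔT = -3.64°C; T = 14.56°C
  1000–4100 m, environment, upper layer: Δz = 3.1 km ⇒ ΔT = -12.71°C; T = 1.85°C
T_parcel − T_env = -7.68 − 1.85 = -9.53°C

-9.53°C (parcel cooler than environment)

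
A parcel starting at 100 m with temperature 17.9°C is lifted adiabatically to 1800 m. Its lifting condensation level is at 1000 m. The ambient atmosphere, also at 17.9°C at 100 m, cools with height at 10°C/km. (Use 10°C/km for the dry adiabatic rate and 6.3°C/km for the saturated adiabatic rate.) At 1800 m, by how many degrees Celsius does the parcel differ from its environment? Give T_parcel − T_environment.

+2.96°C (parcel warmer than environment)

Parcel:
  100–1000 m, dry: Δz = 0.9 km ⇒ ΔT = -9°C; T = 8.9°C
  1000–1800 m, saturated: Δz = 0.8 km ⇒ ΔT = -5.04°C; T = 3.86°C
Environment:
  100–1800 m, environment: Δz = 1.7 km ⇒ ΔT = -17°C; T = 0.9°C
T_parcel − T_env = 3.86 − 0.9 = +2.96°C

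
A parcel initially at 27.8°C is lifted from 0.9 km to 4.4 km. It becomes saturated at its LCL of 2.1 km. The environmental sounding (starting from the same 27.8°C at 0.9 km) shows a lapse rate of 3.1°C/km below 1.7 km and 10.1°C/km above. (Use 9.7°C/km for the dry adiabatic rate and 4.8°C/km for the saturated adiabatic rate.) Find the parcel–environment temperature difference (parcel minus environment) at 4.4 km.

+7.07°C (parcel warmer than environment)

Parcel:
  Dry to 2100 m: -9.7 × 1.2 km = -11.64°C, so T = 16.16°C.
  Saturated to 4400 m: -4.8 × 2.3 km = -11.04°C, so T = 5.12°C.
Environment:
  Environment, lower layer to 1700 m: -3.1 × 0.8 km = -2.48°C, so T = 25.32°C.
  Environment, upper layer to 4400 m: -10.1 × 2.7 km = -27.27°C, so T = -1.95°C.
T_parcel − T_env = 5.12 − (-1.95) = +7.07°C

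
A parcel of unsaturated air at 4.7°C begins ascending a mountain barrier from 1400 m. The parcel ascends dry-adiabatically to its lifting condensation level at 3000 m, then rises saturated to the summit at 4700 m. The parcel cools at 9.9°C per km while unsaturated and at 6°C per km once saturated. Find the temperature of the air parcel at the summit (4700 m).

Dry to 3000 m: -9.9 × 1.6 km = -15.84°C, so T = -11.14°C.
Saturated to 4700 m: -6 × 1.7 km = -10.2°C, so T = -21.34°C.

-21.34°C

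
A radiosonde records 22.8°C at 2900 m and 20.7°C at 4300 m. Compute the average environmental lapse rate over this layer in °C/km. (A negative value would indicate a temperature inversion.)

Γ = −ΔT/Δz = (22.8 − 20.7) / (4300 − 2900) m
  = 2.1°C / 1.4 km = 1.5°C/km

1.5°C/km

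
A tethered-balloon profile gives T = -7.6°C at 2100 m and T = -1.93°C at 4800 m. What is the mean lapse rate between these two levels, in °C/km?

-2.1°C/km

Γ = −ΔT/Δz = (-7.6 − (-1.93)) / (4800 − 2100) m
  = -5.67°C / 2.7 km = -2.1°C/km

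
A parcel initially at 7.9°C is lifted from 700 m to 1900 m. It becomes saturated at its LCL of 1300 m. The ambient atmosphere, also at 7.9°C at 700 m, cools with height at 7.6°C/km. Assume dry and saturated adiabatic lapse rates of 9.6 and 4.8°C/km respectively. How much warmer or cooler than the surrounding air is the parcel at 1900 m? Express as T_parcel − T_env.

Parcel:
  700–1300 m, dry: Δz = 0.6 km ⇒ ΔT = -5.76°C; T = 2.14°C
  1300–1900 m, saturated: Δz = 0.6 km ⇒ ΔT = -2.88°C; T = -0.74°C
Environment:
  700–1900 m, environment: Δz = 1.2 km ⇒ ΔT = -9.12°C; T = -1.22°C
T_parcel − T_env = -0.74 − (-1.22) = +0.48°C

+0.48°C (parcel warmer than environment)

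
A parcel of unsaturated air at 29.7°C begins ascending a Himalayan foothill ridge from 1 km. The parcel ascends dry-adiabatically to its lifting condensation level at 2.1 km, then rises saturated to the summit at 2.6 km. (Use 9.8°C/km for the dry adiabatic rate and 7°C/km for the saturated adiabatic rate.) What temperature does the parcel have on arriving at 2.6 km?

1000–2100 m, dry: Δz = 1.1 km ⇒ ΔT = -10.78°C; T = 18.92°C
2100–2600 m, saturated: Δz = 0.5 km ⇒ ΔT = -3.5°C; T = 15.42°C

15.42°C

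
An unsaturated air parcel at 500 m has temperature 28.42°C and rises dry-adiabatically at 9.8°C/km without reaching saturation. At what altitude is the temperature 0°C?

3400 m

Height above start = (28.42 − 0) / 9.8 = 2.9 km
Altitude = 500 m + 2900 m = 3400 m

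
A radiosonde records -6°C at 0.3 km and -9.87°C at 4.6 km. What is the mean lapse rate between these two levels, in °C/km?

0.9°C/km

Γ = −ΔT/Δz = (-6 − (-9.87)) / (4600 − 300) m
  = 3.87°C / 4.3 km = 0.9°C/km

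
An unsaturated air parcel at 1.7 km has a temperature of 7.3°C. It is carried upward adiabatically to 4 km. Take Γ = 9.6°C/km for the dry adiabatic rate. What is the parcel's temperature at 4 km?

1700–4000 m, dry adiabatic: Δz = 2.3 km ⇒ ΔT = -22.08°C; T = -14.78°C

-14.78°C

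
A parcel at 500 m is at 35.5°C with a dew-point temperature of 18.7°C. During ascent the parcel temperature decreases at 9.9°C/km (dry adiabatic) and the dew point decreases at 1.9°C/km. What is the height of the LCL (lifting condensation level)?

T and T_d converge at 9.9 − 1.9 = 8°C per km
Height above start = (35.5 − 18.7) / 8 = 2.1 km
LCL altitude = 500 m + 2100 m = 2600 m

2600 m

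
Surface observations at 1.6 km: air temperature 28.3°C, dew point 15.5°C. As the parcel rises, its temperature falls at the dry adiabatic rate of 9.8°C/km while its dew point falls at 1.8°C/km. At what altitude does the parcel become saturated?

T and T_d converge at 9.8 − 1.8 = 8°C per km
Height above start = (28.3 − 15.5) / 8 = 1.6 km
LCL altitude = 1600 m + 1600 m = 3200 m

3.2 km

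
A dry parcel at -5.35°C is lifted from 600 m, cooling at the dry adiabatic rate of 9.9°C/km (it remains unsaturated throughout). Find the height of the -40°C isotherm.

4100 m

Height above start = (-5.35 − (-40)) / 9.9 = 3.5 km
Altitude = 600 m + 3500 m = 4100 m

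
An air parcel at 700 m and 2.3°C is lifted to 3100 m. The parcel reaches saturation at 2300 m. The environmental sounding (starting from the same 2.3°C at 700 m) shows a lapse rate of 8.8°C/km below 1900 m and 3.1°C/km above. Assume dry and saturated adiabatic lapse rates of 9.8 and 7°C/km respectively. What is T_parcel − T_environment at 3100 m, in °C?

Parcel:
  From 700 m to 2300 m (dry): cools by 9.8 × 1.6 = 15.68°C, giving -13.38°C.
  From 2300 m to 3100 m (saturated): cools by 7 × 0.8 = 5.6°C, giving -18.98°C.
Environment:
  From 700 m to 1900 m (environment, lower layer): cools by 8.8 × 1.2 = 10.56°C, giving -8.26°C.
  From 1900 m to 3100 m (environment, upper layer): cools by 3.1 × 1.2 = 3.72°C, giving -11.98°C.
T_parcel − T_env = -18.98 − (-11.98) = -7°C

-7°C (parcel cooler than environment)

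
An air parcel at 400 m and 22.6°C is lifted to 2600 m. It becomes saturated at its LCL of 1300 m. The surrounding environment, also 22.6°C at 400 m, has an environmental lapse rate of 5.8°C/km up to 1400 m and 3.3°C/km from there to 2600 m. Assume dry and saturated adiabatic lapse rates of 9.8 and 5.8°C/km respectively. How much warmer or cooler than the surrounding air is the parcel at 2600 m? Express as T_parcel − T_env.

-6.6°C (parcel cooler than environment)

Parcel:
  Dry to 1300 m: -9.8 × 0.9 km = -8.82°C, so T = 13.78°C.
  Saturated to 2600 m: -5.8 × 1.3 km = -7.54°C, so T = 6.24°C.
Environment:
  Environment, lower layer to 1400 m: -5.8 × 1 km = -5.8°C, so T = 16.8°C.
  Environment, upper layer to 2600 m: -3.3 × 1.2 km = -3.96°C, so T = 12.84°C.
T_parcel − T_env = 6.24 − 12.84 = -6.6°C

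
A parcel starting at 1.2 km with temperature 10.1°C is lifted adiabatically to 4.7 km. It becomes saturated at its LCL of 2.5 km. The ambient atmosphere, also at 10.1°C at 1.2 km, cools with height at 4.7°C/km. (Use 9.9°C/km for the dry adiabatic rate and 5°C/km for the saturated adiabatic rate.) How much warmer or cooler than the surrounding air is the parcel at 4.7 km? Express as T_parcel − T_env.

-7.42°C (parcel cooler than environment)

Parcel:
  1200–2500 m, dry: Δz = 1.3 km ⇒ ΔT = -12.87°C; T = -2.77°C
  2500–4700 m, saturated: Δz = 2.2 km ⇒ ΔT = -11°C; T = -13.77°C
Environment:
  1200–4700 m, environment: Δz = 3.5 km ⇒ ΔT = -16.45°C; T = -6.35°C
T_parcel − T_env = -13.77 − (-6.35) = -7.42°C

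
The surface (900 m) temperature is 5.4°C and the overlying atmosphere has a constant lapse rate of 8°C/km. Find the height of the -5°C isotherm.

Height above start = (5.4 − (-5)) / 8 = 1.3 km
Altitude = 900 m + 1300 m = 2200 m

2200 m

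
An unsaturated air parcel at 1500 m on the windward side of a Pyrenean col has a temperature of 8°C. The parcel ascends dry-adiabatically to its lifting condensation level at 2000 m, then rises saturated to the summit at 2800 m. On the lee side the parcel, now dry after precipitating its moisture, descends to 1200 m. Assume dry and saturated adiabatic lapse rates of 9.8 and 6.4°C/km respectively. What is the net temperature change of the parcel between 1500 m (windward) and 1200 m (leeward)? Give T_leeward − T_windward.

+5.66°C

1500 → 2000 m (dry, 9.8°C/km): ΔT = -9.8 × 0.5 = -4.9°C → T = 3.1°C
2000 → 2800 m (saturated, 6.4°C/km): ΔT = -6.4 × 0.8 = -5.12°C → T = -2.02°C
2800 → 1200 m (dry descent, 9.8°C/km): ΔT = +9.8 × 1.6 = +15.68°C → T = 13.66°C
Net change vs windward start: 13.66 − 8 = +5.66°C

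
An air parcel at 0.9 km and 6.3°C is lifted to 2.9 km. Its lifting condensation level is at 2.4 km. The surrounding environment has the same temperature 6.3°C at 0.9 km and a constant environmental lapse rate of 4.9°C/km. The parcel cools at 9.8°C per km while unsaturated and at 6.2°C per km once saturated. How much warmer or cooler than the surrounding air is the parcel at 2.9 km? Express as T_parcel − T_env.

Parcel:
  900–2400 m, dry: Δz = 1.5 km ⇒ ΔT = -14.7°C; T = -8.4°C
  2400–2900 m, saturated: Δz = 0.5 km ⇒ ΔT = -3.1°C; T = -11.5°C
Environment:
  900–2900 m, environment: Δz = 2 km ⇒ ΔT = -9.8°C; T = -3.5°C
T_parcel − T_env = -11.5 − (-3.5) = -8°C

-8°C (parcel cooler than environment)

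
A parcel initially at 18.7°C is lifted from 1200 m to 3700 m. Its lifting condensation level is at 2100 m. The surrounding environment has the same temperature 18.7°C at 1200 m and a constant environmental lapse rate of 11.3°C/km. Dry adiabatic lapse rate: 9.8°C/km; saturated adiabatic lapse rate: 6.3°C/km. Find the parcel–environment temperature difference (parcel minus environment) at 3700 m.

+9.35°C (parcel warmer than environment)

Parcel:
  From 1200 m to 2100 m (dry): cools by 9.8 × 0.9 = 8.82°C, giving 9.88°C.
  From 2100 m to 3700 m (saturated): cools by 6.3 × 1.6 = 10.08°C, giving -0.2°C.
Environment:
  From 1200 m to 3700 m (environment): cools by 11.3 × 2.5 = 28.25°C, giving -9.55°C.
T_parcel − T_env = -0.2 − (-9.55) = +9.35°C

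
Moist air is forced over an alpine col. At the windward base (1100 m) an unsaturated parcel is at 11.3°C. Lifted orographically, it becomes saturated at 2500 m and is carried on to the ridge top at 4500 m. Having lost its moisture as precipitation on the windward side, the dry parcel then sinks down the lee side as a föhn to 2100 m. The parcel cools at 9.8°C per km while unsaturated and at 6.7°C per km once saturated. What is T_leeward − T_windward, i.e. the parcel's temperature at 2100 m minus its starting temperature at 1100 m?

-3.6°C

1100 → 2500 m (dry, 9.8°C/km): ΔT = -9.8 × 1.4 = -13.72°C → T = -2.42°C
2500 → 4500 m (saturated, 6.7°C/km): ΔT = -6.7 × 2 = -13.4°C → T = -15.82°C
4500 → 2100 m (dry descent, 9.8°C/km): ΔT = +9.8 × 2.4 = +23.52°C → T = 7.7°C
Net change vs windward start: 7.7 − 11.3 = -3.6°C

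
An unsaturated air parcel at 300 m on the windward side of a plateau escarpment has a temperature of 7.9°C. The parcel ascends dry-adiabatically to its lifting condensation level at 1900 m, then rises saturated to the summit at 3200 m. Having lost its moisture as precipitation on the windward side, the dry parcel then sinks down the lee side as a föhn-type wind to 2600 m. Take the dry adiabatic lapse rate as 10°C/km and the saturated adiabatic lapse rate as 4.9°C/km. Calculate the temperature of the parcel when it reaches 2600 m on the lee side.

300–1900 m, dry: Δz = 1.6 km ⇒ ΔT = -16°C; T = -8.1°C
1900–3200 m, saturated: Δz = 1.3 km ⇒ ΔT = -6.37°C; T = -14.47°C
3200–2600 m, dry descent: Δz = 0.6 km ⇒ ΔT = +6°C; T = -8.47°C

-8.47°C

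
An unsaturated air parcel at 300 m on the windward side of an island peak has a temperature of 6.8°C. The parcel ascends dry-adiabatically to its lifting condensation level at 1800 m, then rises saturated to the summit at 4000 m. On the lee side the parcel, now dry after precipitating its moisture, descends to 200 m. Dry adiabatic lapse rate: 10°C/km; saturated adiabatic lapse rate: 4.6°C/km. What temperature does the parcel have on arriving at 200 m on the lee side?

300–1800 m, dry: Δz = 1.5 km ⇒ ΔT = -15°C; T = -8.2°C
1800–4000 m, saturated: Δz = 2.2 km ⇒ ΔT = -10.12°C; T = -18.32°C
4000–200 m, dry descent: Δz = 3.8 km ⇒ ΔT = +38°C; T = 19.68°C

19.68°C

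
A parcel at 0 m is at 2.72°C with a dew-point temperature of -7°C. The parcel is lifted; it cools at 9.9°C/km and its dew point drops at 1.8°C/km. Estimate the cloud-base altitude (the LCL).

1200 m

T and T_d converge at 9.9 − 1.8 = 8.1°C per km
Height above start = (2.72 − (-7)) / 8.1 = 1.2 km
LCL altitude = 0 m + 1200 m = 1200 m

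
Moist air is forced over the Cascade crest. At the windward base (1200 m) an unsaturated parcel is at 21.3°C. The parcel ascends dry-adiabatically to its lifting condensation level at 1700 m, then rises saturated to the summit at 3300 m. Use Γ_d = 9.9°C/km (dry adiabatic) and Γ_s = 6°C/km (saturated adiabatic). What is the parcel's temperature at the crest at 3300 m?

Dry to 1700 m: -9.9 × 0.5 km = -4.95°C, so T = 16.35°C.
Saturated to 3300 m: -6 × 1.6 km = -9.6°C, so T = 6.75°C.

6.75°C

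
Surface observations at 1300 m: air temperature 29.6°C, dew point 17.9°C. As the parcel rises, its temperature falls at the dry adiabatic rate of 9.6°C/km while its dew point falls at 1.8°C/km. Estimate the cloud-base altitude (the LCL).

T and T_d converge at 9.6 − 1.8 = 7.8°C per km
Height above start = (29.6 − 17.9) / 7.8 = 1.5 km
LCL altitude = 1300 m + 1500 m = 2800 m

2800 m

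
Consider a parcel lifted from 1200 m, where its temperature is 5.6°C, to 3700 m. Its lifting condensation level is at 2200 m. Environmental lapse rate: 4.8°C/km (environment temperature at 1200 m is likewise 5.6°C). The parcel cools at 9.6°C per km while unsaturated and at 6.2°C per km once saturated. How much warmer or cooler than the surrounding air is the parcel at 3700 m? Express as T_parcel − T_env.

-6.9°C (parcel cooler than environment)

Parcel:
  From 1200 m to 2200 m (dry): cools by 9.6 × 1 = 9.6°C, giving -4°C.
  From 2200 m to 3700 m (saturated): cools by 6.2 × 1.5 = 9.3°C, giving -13.3°C.
Environment:
  From 1200 m to 3700 m (environment): cools by 4.8 × 2.5 = 12°C, giving -6.4°C.
T_parcel − T_env = -13.3 − (-6.4) = -6.9°C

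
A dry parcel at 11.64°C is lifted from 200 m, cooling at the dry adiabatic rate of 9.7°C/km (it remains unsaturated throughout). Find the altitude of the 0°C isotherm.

Height above start = (11.64 − 0) / 9.7 = 1.2 km
Altitude = 200 m + 1200 m = 1400 m

1400 m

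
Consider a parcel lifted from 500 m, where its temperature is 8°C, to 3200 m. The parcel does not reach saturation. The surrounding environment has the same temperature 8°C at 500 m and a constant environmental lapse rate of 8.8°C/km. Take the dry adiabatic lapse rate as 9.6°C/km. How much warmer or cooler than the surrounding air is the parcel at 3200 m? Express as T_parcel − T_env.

-2.16°C (parcel cooler than environment)

Parcel:
  Dry to 3200 m: -9.6 × 2.7 km = -25.92°C, so T = -17.92°C.
Environment:
  Environment to 3200 m: -8.8 × 2.7 km = -23.76°C, so T = -15.76°C.
T_parcel − T_env = -17.92 − (-15.76) = -2.16°C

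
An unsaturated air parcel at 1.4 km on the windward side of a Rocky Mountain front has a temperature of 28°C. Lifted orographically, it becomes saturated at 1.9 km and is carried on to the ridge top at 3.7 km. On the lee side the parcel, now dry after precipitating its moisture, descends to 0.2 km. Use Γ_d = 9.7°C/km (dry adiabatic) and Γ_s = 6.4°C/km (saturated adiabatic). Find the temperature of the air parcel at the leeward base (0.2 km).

45.58°C

1400 → 1900 m (dry, 9.7°C/km): ΔT = -9.7 × 0.5 = -4.85°C → T = 23.15°C
1900 → 3700 m (saturated, 6.4°C/km): ΔT = -6.4 × 1.8 = -11.52°C → T = 11.63°C
3700 → 200 m (dry descent, 9.7°C/km): ΔT = +9.7 × 3.5 = +33.95°C → T = 45.58°C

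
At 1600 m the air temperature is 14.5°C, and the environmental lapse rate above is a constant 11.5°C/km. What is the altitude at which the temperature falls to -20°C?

Height above start = (14.5 − (-20)) / 11.5 = 3 km
Altitude = 1600 m + 3000 m = 4600 m

4600 m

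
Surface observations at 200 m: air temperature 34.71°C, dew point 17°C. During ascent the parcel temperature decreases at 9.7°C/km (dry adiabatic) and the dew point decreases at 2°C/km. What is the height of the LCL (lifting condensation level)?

T and T_d converge at 9.7 − 2 = 7.7°C per km
Height above start = (34.71 − 17) / 7.7 = 2.3 km
LCL altitude = 200 m + 2300 m = 2500 m

2500 m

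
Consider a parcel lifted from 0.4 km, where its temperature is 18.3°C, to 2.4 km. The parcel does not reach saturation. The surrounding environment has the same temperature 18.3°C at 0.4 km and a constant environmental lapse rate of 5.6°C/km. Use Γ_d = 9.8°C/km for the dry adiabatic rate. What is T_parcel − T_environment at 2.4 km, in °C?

Parcel:
  From 400 m to 2400 m (dry): cools by 9.8 × 2 = 19.6°C, giving -1.3°C.
Environment:
  From 400 m to 2400 m (environment): cools by 5.6 × 2 = 11.2°C, giving 7.1°C.
T_parcel − T_env = -1.3 − 7.1 = -8.4°C

-8.4°C (parcel cooler than environment)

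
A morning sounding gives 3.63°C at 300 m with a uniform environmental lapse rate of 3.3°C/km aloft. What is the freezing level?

Height above start = (3.63 − 0) / 3.3 = 1.1 km
Altitude = 300 m + 1100 m = 1400 m

1400 m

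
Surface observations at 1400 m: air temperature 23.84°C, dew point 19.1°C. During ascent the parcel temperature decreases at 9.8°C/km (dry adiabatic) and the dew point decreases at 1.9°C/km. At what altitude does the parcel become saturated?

2000 m

T and T_d converge at 9.8 − 1.9 = 7.9°C per km
Height above start = (23.84 − 19.1) / 7.9 = 0.6 km
LCL altitude = 1400 m + 600 m = 2000 m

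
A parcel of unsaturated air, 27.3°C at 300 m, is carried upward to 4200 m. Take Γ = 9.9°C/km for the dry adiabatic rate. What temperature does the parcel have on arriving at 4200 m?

From 300 m to 4200 m (dry adiabatic): cools by 9.9 × 3.9 = 38.61°C, giving -11.31°C.

-11.31°C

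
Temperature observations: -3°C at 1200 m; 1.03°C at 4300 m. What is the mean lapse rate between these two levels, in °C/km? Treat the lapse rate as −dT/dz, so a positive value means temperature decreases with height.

-1.3°C/km

Γ = −ΔT/Δz = (-3 − 1.03) / (4300 − 1200) m
  = -4.03°C / 3.1 km = -1.3°C/km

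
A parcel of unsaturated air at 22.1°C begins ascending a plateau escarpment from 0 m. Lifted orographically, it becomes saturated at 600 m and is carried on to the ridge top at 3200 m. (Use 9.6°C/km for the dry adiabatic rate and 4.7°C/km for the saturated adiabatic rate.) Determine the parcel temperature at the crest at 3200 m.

4.12°C

Dry to 600 m: -9.6 × 0.6 km = -5.76°C, so T = 16.34°C.
Saturated to 3200 m: -4.7 × 2.6 km = -12.22°C, so T = 4.12°C.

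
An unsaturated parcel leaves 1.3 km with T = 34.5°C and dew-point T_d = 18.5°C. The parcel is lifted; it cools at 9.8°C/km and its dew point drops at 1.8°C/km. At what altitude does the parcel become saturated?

3.3 km

T and T_d converge at 9.8 − 1.8 = 8°C per km
Height above start = (34.5 − 18.5) / 8 = 2 km
LCL altitude = 1300 m + 2000 m = 3300 m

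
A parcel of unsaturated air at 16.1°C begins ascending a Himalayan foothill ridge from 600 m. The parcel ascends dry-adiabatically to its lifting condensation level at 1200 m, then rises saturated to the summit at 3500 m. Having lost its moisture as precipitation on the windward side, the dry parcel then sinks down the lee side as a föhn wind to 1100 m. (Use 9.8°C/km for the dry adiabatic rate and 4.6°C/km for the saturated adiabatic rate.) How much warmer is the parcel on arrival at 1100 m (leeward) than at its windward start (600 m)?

From 600 m to 1200 m (dry): cools by 9.8 × 0.6 = 5.88°C, giving 10.22°C.
From 1200 m to 3500 m (saturated): cools by 4.6 × 2.3 = 10.58°C, giving -0.36°C.
From 3500 m to 1100 m (dry descent): warms by 9.8 × 2.4 = 23.52°C, giving 23.16°C.
Net change vs windward start: 23.16 − 16.1 = +7.06°C

+7.06°C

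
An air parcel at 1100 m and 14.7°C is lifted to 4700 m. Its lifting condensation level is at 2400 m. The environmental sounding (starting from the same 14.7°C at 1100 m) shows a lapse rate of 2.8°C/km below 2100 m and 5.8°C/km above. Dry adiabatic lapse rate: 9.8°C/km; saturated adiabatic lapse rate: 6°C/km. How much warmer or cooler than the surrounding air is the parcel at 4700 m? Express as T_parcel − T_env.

-8.66°C (parcel cooler than environment)

Parcel:
  1100–2400 m, dry: Δz = 1.3 km ⇒ ΔT = -12.74°C; T = 1.96°C
  2400–4700 m, saturated: Δz = 2.3 km ⇒ ΔT = -13.8°C; T = -11.84°C
Environment:
  1100–2100 m, environment, lower layer: Δz = 1 km ⇒ ΔT = -2.8°C; T = 11.9°C
  2100–4700 m, environment, upper layer: Δz = 2.6 km ⇒ ΔT = -15.08°C; T = -3.18°C
T_parcel − T_env = -11.84 − (-3.18) = -8.66°C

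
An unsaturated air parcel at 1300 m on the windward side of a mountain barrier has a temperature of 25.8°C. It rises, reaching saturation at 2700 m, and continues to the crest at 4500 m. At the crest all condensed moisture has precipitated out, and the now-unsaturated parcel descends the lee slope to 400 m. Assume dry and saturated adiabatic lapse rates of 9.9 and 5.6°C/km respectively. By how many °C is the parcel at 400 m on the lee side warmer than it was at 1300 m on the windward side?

+16.65°C

From 1300 m to 2700 m (dry): cools by 9.9 × 1.4 = 13.86°C, giving 11.94°C.
From 2700 m to 4500 m (saturated): cools by 5.6 × 1.8 = 10.08°C, giving 1.86°C.
From 4500 m to 400 m (dry descent): warms by 9.9 × 4.1 = 40.59°C, giving 42.45°C.
Net change vs windward start: 42.45 − 25.8 = +16.65°C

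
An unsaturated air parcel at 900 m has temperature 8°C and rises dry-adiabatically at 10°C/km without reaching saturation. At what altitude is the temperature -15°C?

3200 m

Height above start = (8 − (-15)) / 10 = 2.3 km
Altitude = 900 m + 2300 m = 3200 m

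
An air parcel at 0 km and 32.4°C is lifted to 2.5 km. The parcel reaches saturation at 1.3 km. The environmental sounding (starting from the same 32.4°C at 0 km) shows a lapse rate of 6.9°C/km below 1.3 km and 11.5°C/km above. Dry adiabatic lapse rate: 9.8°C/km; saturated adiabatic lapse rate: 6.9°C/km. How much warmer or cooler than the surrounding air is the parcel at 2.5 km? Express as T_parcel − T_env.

+1.75°C (parcel warmer than environment)

Parcel:
  0 → 1300 m (dry, 9.8°C/km): ΔT = -9.8 × 1.3 = -12.74°C → T = 19.66°C
  1300 → 2500 m (saturated, 6.9°C/km): ΔT = -6.9 × 1.2 = -8.28°C → T = 11.38°C
Environment:
  0 → 1300 m (environment, lower layer, 6.9°C/km): ΔT = -6.9 × 1.3 = -8.97°C → T = 23.43°C
  1300 → 2500 m (environment, upper layer, 11.5°C/km): ΔT = -11.5 × 1.2 = -13.8°C → T = 9.63°C
T_parcel − T_env = 11.38 − 9.63 = +1.75°C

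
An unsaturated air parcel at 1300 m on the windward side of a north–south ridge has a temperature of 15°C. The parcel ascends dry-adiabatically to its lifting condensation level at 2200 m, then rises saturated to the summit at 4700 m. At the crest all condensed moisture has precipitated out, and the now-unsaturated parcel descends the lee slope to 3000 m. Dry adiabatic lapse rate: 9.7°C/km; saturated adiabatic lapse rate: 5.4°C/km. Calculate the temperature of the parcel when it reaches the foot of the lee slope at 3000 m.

9.26°C

1300–2200 m, dry: Δz = 0.9 km ⇒ ΔT = -8.73°C; T = 6.27°C
2200–4700 m, saturated: Δz = 2.5 km ⇒ ΔT = -13.5°C; T = -7.23°C
4700–3000 m, dry descent: Δz = 1.7 km ⇒ ΔT = +16.49°C; T = 9.26°C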